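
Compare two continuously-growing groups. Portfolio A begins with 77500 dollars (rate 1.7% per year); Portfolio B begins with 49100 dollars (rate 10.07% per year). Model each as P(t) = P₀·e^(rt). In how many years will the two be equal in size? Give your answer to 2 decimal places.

t ≈ 5.45 years

77500·e^(0.017t) = 49100·e^(0.1007t)
77500/49100 = e^((0.1007 − 0.017)t) → ln(1.57841) = 0.0837·t
t = 0.45642 / 0.0837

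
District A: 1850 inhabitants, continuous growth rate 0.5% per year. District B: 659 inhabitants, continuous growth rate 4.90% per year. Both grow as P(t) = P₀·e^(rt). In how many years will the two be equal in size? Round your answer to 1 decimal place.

t ≈ 23.5 years

1850·e^(0.005t) = 659·e^(0.049t)
1850/659 = e^((0.049 − 0.005)t) → ln(2.80728) = 0.044·t
t = 1.03222 / 0.044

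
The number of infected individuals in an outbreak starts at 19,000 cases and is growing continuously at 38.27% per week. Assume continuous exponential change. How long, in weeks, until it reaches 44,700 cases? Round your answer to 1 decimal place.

t ≈ 2.2 weeks

44700 = 19000 · e^(0.3827·t)
t = ln(44700/19000) / 0.3827 = ln(2.35263) / 0.3827 = 0.85553 / 0.3827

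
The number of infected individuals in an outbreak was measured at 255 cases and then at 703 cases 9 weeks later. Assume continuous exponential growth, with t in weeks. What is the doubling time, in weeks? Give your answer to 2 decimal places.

doubling time ≈ 6.15 weeks

r = ln(703/255) / 9 = ln(2.75686) / 9 ≈ 0.112677 per week
doubling time = ln 2 / |r| = 0.69315 / 0.112677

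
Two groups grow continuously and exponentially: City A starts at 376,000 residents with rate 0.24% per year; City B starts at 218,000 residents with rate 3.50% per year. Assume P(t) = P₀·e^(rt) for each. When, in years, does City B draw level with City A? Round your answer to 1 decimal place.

376000·e^(0.0024t) = 218000·e^(0.035t)
376000/218000 = e^((0.035 − 0.0024)t) → ln(1.72477) = 0.0326·t
t = 0.54509 / 0.0326

t ≈ 16.7 years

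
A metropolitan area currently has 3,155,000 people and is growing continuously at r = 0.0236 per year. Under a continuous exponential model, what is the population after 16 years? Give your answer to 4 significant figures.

P(16) = 3155000 · e^(0.0236·16) = 3155000 · e^(0.3776)
= 3155000 · 1.45878 ≈ 4602448.74

≈ 4,602,000 people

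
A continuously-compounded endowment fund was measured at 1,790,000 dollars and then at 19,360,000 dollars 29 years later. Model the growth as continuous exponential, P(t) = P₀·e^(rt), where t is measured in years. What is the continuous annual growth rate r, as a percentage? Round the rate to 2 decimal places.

19360000 = 1790000 · e^(r·29)
e^(29r) = 19360000/1790000 = 10.81564
r = ln(10.81564) / 29 = 2.38099 / 29

r ≈ 8.21% per year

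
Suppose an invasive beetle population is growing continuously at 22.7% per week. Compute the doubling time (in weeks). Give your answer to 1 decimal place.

doubling time = ln(2) / |r| = 0.69315 / 0.227

doubling time ≈ 3.1 weeks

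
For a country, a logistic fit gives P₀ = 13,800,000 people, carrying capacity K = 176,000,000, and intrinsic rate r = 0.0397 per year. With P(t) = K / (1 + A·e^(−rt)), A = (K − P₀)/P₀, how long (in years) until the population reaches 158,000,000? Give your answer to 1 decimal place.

A = (176000000 − 13800000)/13800000 = 11.75362
158000000 = 176000000/(1 + 11.75362·e^(−0.0397t)) → 1 + 11.75362·e^(−0.0397t) = 1.11392
e^(−0.0397t) = 0.009693 → t = ln(103.17069)/0.0397 = 4.63638/0.0397

t ≈ 116.8 years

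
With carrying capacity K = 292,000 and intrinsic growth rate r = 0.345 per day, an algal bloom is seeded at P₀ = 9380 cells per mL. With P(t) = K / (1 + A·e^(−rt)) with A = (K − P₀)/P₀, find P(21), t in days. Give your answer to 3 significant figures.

A = (292000 − 9380)/9380 = 30.13006
P(21) = 292000 / (1 + 30.13006·e^(−0.345·21)) = 292000 / (1 + 30.13006·0.000714)
= 292000 / 1.0215 ≈ 285852.78

≈ 286,000 cells per mL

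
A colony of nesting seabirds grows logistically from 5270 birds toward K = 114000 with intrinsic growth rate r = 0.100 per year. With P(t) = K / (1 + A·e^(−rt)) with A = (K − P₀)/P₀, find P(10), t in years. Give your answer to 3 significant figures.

≈ 13,300 birds

A = (114000 − 5270)/5270 = 20.63188
P(10) = 114000 / (1 + 20.63188·e^(−0.1·10)) = 114000 / (1 + 20.63188·0.367879)
= 114000 / 8.59004 ≈ 13271.18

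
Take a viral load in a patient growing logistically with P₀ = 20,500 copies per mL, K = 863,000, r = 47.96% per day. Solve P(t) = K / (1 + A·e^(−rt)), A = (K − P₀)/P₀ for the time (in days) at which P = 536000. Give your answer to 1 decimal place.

t ≈ 8.8 days

A = (863000 − 20500)/20500 = 41.09756
536000 = 863000/(1 + 41.09756·e^(−0.4796t)) → 1 + 41.09756·e^(−0.4796t) = 1.61007
e^(−0.4796t) = 0.014845 → t = ln(67.36481)/0.4796 = 4.21012/0.4796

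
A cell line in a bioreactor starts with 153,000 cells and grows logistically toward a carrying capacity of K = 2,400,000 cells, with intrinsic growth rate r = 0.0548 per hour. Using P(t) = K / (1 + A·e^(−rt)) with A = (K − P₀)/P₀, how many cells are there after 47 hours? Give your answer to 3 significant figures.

A = (2400000 − 153000)/153000 = 14.68627
P(47) = 2400000 / (1 + 14.68627·e^(−0.0548·47)) = 2400000 / (1 + 14.68627·0.076108)
= 2400000 / 2.11775 ≈ 1133280.87

≈ 1,130,000 cells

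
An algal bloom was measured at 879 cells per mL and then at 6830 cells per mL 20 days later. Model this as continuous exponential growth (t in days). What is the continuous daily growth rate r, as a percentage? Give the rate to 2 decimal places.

6830 = 879 · e^(r·20)
e^(20r) = 6830/879 = 7.77019
r = ln(7.77019) / 20 = 2.0503 / 20

r ≈ 10.25% per day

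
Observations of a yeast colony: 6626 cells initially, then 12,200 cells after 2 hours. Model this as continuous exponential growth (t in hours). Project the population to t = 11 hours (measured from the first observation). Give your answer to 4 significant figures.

≈ 190,300 cells

r = ln(12200/6626) / 2 ≈ 0.305217 per hour
P(11) = 6626 · e^(0.305217·11) = 6626 · 28.71417 ≈ 190260.06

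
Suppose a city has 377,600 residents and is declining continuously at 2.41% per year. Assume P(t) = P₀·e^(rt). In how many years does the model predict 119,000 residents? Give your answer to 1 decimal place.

119000 = 377600 · e^(-0.0241·t)
t = ln(119000/377600) / -0.0241 = ln(0.31515) / -0.0241 = -1.15471 / -0.0241

t ≈ 47.9 years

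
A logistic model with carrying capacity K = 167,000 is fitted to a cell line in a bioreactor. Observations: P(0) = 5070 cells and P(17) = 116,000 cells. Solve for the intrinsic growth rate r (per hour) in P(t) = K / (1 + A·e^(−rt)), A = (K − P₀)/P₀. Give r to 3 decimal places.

r ≈ 0.252 per hour

A = (167000 − 5070)/5070 = 31.93886
116000 = 167000/(1 + 31.93886·e^(−r·17)) → e^(−17r) = (1.43966 − 1)/31.93886 = 0.013766
r = −ln(0.013766)/17 = 4.28559/17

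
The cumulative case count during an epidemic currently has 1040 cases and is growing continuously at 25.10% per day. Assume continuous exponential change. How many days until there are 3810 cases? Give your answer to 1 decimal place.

3810 = 1040 · e^(0.251·t)
t = ln(3810/1040) / 0.251 = ln(3.66346) / 0.251 = 1.29841 / 0.251

t ≈ 5.2 days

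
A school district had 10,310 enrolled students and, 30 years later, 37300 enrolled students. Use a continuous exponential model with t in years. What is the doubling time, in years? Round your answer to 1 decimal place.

doubling time ≈ 16.2 years

r = ln(37300/10310) / 30 = ln(3.61785) / 30 ≈ 0.042863 per year
doubling time = ln 2 / |r| = 0.69315 / 0.042863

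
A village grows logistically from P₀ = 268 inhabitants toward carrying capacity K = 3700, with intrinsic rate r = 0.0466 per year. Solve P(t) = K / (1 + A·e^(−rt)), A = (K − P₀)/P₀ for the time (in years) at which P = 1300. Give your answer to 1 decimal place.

A = (3700 − 268)/268 = 12.80597
1300 = 3700/(1 + 12.80597·e^(−0.0466t)) → 1 + 12.80597·e^(−0.0466t) = 2.84615
e^(−0.0466t) = 0.144164 → t = ln(6.93657)/0.0466 = 1.93681/0.0466

t ≈ 41.6 years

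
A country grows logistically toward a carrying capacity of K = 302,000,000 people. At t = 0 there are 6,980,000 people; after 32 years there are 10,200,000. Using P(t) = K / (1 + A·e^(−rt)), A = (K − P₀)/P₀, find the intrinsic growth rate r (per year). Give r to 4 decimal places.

r ≈ 0.0122 per year

A = (302000000 − 6980000)/6980000 = 42.26648
10200000 = 302000000/(1 + 42.26648·e^(−r·32)) → e^(−32r) = (29.60784 − 1)/42.26648 = 0.676845
r = −ln(0.676845)/32 = 0.39031/32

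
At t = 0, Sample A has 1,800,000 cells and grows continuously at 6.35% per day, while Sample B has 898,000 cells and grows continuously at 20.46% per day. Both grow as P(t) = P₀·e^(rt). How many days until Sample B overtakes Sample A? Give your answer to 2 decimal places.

t ≈ 4.93 days

1800000·e^(0.0635t) = 898000·e^(0.2046t)
1800000/898000 = e^((0.2046 − 0.0635)t) → ln(2.00445) = 0.1411·t
t = 0.69537 / 0.1411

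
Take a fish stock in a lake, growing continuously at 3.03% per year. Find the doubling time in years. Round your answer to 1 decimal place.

doubling time = ln(2) / |r| = 0.69315 / 0.0303

doubling time ≈ 22.9 years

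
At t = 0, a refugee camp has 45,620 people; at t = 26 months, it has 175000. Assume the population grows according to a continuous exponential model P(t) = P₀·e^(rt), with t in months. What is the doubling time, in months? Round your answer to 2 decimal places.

r = ln(175000/45620) / 26 = ln(3.83604) / 26 ≈ 0.051709 per month
doubling time = ln 2 / |r| = 0.69315 / 0.051709

doubling time ≈ 13.40 months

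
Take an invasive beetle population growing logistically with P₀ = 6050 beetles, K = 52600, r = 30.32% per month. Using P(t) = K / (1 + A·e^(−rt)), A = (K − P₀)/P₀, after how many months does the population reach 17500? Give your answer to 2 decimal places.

t ≈ 4.43 months

A = (52600 − 6050)/6050 = 7.69421
17500 = 52600/(1 + 7.69421·e^(−0.3032t)) → 1 + 7.69421·e^(−0.3032t) = 3.00571
e^(−0.3032t) = 0.260678 → t = ln(3.83615)/0.3032 = 1.34447/0.3032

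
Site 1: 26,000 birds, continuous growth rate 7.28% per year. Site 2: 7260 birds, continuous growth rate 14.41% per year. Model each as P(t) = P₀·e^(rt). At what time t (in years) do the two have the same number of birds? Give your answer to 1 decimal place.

t ≈ 17.9 years

26000·e^(0.0728t) = 7260·e^(0.1441t)
26000/7260 = e^((0.1441 − 0.0728)t) → ln(3.58127) = 0.0713·t
t = 1.27572 / 0.0713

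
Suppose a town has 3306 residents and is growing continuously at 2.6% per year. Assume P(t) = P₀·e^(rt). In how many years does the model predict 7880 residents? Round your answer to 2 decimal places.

t ≈ 33.41 years

7880 = 3306 · e^(0.026·t)
t = ln(7880/3306) / 0.026 = ln(2.38355) / 0.026 = 0.86859 / 0.026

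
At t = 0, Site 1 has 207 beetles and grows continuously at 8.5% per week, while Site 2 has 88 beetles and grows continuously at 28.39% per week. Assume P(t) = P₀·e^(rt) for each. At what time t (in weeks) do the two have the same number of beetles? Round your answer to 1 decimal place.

t ≈ 4.3 weeks

207·e^(0.085t) = 88·e^(0.2839t)
207/88 = e^((0.2839 − 0.085)t) → ln(2.35227) = 0.1989·t
t = 0.85538 / 0.1989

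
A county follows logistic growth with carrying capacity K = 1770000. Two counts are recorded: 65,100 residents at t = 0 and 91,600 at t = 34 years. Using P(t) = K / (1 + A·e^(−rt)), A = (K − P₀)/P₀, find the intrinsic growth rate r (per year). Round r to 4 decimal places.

r ≈ 0.0105 per year

A = (1770000 − 65100)/65100 = 26.18894
91600 = 1770000/(1 + 26.18894·e^(−r·34)) → e^(−34r) = (19.32314 − 1)/26.18894 = 0.699652
r = −ln(0.699652)/34 = 0.35717/34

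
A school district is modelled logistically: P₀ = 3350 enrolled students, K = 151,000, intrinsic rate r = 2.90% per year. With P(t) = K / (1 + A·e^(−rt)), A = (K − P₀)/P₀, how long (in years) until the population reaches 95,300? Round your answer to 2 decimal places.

t ≈ 149.07 years

A = (151000 − 3350)/3350 = 44.07463
95300 = 151000/(1 + 44.07463·e^(−0.029t)) → 1 + 44.07463·e^(−0.029t) = 1.58447
e^(−0.029t) = 0.013261 → t = ln(75.40955)/0.029 = 4.32293/0.029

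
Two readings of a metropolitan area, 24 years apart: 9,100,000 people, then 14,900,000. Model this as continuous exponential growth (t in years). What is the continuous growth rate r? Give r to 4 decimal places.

14900000 = 9100000 · e^(r·24)
e^(24r) = 14900000/9100000 = 1.63736
r = ln(1.63736) / 24 = 0.49309 / 24

r ≈ 0.0205 per year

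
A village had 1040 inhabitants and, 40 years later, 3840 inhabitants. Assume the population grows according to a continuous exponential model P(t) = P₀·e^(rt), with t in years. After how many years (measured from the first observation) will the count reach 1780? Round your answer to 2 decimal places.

t ≈ 16.46 years

r = ln(3840/1040) / 40 ≈ 0.032656 per year
t = ln(1780/1040) / r = 0.53739 / 0.032656 ≈ 16.456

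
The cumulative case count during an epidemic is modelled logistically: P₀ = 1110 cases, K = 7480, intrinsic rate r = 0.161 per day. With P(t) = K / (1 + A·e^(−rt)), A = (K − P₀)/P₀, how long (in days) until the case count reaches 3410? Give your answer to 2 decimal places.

t ≈ 9.75 days

A = (7480 − 1110)/1110 = 5.73874
3410 = 7480/(1 + 5.73874·e^(−0.161t)) → 1 + 5.73874·e^(−0.161t) = 2.19355
e^(−0.161t) = 0.207981 → t = ln(4.80813)/0.161 = 1.57031/0.161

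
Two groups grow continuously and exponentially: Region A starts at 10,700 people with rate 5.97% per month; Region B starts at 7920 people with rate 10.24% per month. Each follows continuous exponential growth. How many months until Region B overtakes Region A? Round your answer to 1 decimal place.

t ≈ 7.0 months

10700·e^(0.0597t) = 7920·e^(0.1024t)
10700/7920 = e^((0.1024 − 0.0597)t) → ln(1.35101) = 0.0427·t
t = 0.30085 / 0.0427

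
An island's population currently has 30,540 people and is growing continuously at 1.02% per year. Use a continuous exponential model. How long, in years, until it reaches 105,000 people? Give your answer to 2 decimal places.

t ≈ 121.07 years

105000 = 30540 · e^(0.0102·t)
t = ln(105000/30540) / 0.0102 = ln(3.43811) / 0.0102 = 1.23492 / 0.0102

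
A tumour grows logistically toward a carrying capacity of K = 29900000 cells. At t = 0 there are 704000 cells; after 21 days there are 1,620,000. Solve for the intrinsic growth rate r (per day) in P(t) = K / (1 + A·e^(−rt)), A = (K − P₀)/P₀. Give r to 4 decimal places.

A = (29900000 − 704000)/704000 = 41.47159
1620000 = 29900000/(1 + 41.47159·e^(−r·21)) → e^(−21r) = (18.45679 − 1)/41.47159 = 0.420934
r = −ln(0.420934)/21 = 0.86528/21

r ≈ 0.0412 per day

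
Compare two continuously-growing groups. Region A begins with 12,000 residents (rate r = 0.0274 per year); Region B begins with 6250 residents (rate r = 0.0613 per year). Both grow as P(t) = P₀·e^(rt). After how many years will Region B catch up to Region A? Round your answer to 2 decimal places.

t ≈ 19.24 years

12000·e^(0.0274t) = 6250·e^(0.0613t)
12000/6250 = e^((0.0613 − 0.0274)t) → ln(1.92) = 0.0339·t
t = 0.65233 / 0.0339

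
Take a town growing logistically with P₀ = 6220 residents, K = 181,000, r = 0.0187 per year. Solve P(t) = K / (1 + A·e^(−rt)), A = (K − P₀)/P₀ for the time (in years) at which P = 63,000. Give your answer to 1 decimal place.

A = (181000 − 6220)/6220 = 28.09968
63000 = 181000/(1 + 28.09968·e^(−0.0187t)) → 1 + 28.09968·e^(−0.0187t) = 2.87302
e^(−0.0187t) = 0.066656 → t = ln(15.00237)/0.0187 = 2.70821/0.0187

t ≈ 144.8 years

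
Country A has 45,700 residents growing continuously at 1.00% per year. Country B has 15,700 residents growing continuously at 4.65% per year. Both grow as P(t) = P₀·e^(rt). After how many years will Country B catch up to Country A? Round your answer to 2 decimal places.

t ≈ 29.27 years

45700·e^(0.01t) = 15700·e^(0.0465t)
45700/15700 = e^((0.0465 − 0.01)t) → ln(2.91083) = 0.0365·t
t = 1.06844 / 0.0365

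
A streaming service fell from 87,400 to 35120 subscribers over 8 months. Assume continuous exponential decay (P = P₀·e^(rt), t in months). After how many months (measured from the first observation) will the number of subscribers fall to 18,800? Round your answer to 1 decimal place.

t ≈ 13.5 months

r = ln(35120/87400) / 8 ≈ -0.113966 per month
t = ln(18800/87400) / r = -1.53664 / -0.113966 ≈ 13.483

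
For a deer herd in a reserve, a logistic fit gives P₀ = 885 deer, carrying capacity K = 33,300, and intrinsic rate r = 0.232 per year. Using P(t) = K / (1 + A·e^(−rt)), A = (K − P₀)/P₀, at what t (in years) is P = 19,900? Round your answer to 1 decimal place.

t ≈ 17.2 years

A = (33300 − 885)/885 = 36.62712
19900 = 33300/(1 + 36.62712·e^(−0.232t)) → 1 + 36.62712·e^(−0.232t) = 1.67337
e^(−0.232t) = 0.018384 → t = ln(54.394)/0.232 = 3.99625/0.232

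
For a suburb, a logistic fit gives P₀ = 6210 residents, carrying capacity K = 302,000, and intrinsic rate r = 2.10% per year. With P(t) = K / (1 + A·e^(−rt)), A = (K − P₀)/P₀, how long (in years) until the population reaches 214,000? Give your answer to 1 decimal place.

A = (302000 − 6210)/6210 = 47.63124
214000 = 302000/(1 + 47.63124·e^(−0.021t)) → 1 + 47.63124·e^(−0.021t) = 1.41121
e^(−0.021t) = 0.008633 → t = ln(115.83052)/0.021 = 4.75213/0.021

t ≈ 226.3 years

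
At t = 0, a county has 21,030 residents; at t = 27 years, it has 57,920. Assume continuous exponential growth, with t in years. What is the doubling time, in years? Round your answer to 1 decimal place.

doubling time ≈ 18.5 years

r = ln(57920/21030) / 27 = ln(2.75416) / 27 ≈ 0.037523 per year
doubling time = ln 2 / |r| = 0.69315 / 0.037523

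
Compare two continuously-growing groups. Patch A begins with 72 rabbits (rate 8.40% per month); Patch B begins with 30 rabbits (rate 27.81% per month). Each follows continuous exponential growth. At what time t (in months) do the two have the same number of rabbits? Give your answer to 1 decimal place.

t ≈ 4.5 months

72·e^(0.084t) = 30·e^(0.2781t)
72/30 = e^((0.2781 − 0.084)t) → ln(2.4) = 0.1941·t
t = 0.87547 / 0.1941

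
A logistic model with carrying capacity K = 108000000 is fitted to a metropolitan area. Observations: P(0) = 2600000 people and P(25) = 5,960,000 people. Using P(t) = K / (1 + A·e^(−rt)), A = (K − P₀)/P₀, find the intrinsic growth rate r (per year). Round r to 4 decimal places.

A = (108000000 − 2600000)/2600000 = 40.53846
5960000 = 108000000/(1 + 40.53846·e^(−r·25)) → e^(−25r) = (18.12081 − 1)/40.53846 = 0.422335
r = −ln(0.422335)/25 = 0.86196/25

r ≈ 0.0345 per year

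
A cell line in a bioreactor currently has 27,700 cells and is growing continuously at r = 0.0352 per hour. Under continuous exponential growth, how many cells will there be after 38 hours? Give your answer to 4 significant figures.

≈ 105,500 cells

P(38) = 27700 · e^(0.0352·38) = 27700 · e^(1.3376)
= 27700 · 3.80989 ≈ 105533.92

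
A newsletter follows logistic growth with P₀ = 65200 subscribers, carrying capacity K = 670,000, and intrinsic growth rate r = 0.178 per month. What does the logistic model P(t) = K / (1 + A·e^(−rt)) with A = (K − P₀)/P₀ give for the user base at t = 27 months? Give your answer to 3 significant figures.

A = (670000 − 65200)/65200 = 9.27607
P(27) = 670000 / (1 + 9.27607·e^(−0.178·27)) = 670000 / (1 + 9.27607·0.008181)
= 670000 / 1.07588 ≈ 622744.25

≈ 623,000 subscribers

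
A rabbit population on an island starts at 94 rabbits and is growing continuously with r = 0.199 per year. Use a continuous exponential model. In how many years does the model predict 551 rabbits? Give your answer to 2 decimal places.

t ≈ 8.89 years

551 = 94 · e^(0.199·t)
t = ln(551/94) / 0.199 = ln(5.8617) / 0.199 = 1.76844 / 0.199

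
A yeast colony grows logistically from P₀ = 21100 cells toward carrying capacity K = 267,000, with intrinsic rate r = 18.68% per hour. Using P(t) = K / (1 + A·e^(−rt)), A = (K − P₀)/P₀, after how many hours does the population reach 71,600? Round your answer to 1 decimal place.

t ≈ 7.8 hours

A = (267000 − 21100)/21100 = 11.65403
71600 = 267000/(1 + 11.65403·e^(−0.1868t)) → 1 + 11.65403·e^(−0.1868t) = 3.72905
e^(−0.1868t) = 0.234172 → t = ln(4.27036)/0.1868 = 1.4517/0.1868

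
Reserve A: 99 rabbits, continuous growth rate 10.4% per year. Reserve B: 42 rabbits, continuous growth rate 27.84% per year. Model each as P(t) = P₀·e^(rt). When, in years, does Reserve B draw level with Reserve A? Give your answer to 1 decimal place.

t ≈ 4.9 years

99·e^(0.104t) = 42·e^(0.2784t)
99/42 = e^((0.2784 − 0.104)t) → ln(2.35714) = 0.1744·t
t = 0.85745 / 0.1744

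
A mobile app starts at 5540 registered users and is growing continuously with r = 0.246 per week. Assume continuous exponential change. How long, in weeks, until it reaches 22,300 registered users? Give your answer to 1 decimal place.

22300 = 5540 · e^(0.246·t)
t = ln(22300/5540) / 0.246 = ln(4.02527) / 0.246 = 1.39259 / 0.246

t ≈ 5.7 weeks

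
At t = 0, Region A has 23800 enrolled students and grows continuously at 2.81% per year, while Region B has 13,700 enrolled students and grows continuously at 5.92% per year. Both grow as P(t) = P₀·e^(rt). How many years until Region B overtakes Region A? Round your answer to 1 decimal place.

23800·e^(0.0281t) = 13700·e^(0.0592t)
23800/13700 = e^((0.0592 − 0.0281)t) → ln(1.73723) = 0.0311·t
t = 0.55229 / 0.0311

t ≈ 17.8 years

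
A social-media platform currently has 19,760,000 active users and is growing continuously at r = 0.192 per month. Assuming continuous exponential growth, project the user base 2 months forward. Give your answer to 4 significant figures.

P(2) = 19760000 · e^(0.192·2) = 19760000 · e^(0.384)
= 19760000 · 1.46815 ≈ 29010553.93

≈ 29,010,000 active users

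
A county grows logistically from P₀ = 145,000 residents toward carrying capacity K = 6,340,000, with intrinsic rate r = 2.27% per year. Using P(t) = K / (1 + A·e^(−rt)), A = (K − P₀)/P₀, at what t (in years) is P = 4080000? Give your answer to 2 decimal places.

t ≈ 191.43 years

A = (6340000 − 145000)/145000 = 42.72414
4080000 = 6340000/(1 + 42.72414·e^(−0.0227t)) → 1 + 42.72414·e^(−0.0227t) = 1.55392
e^(−0.0227t) = 0.012965 → t = ln(77.1303)/0.0227 = 4.3455/0.0227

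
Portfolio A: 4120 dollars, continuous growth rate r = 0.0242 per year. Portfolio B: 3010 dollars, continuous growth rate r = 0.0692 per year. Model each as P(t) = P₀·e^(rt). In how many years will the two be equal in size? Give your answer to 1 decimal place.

t ≈ 7.0 years

4120·e^(0.0242t) = 3010·e^(0.0692t)
4120/3010 = e^((0.0692 − 0.0242)t) → ln(1.36877) = 0.045·t
t = 0.31391 / 0.045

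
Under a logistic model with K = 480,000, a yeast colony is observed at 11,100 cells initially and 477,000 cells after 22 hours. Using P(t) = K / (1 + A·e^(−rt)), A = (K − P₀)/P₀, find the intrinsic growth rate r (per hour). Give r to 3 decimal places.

A = (480000 − 11100)/11100 = 42.24324
477000 = 480000/(1 + 42.24324·e^(−r·22)) → e^(−22r) = (1.00629 − 1)/42.24324 = 0.000149
r = −ln(0.000149)/22 = 8.81235/22

r ≈ 0.401 per hour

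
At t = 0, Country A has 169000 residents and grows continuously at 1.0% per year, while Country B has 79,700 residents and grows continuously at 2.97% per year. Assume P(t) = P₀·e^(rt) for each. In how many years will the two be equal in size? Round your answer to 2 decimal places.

t ≈ 38.15 years

169000·e^(0.01t) = 79700·e^(0.0297t)
169000/79700 = e^((0.0297 − 0.01)t) → ln(2.12045) = 0.0197·t
t = 0.75163 / 0.0197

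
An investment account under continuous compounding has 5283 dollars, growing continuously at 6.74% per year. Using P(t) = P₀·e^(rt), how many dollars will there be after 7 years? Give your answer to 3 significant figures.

≈ 8,470 dollars

P(7) = 5283 · e^(0.0674·7) = 5283 · e^(0.4718)
= 5283 · 1.60288 ≈ 8468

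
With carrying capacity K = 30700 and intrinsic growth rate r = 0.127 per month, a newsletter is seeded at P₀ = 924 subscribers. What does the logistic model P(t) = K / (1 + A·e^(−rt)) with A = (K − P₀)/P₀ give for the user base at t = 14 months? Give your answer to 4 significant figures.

A = (30700 − 924)/924 = 32.22511
P(14) = 30700 / (1 + 32.22511·e^(−0.127·14)) = 30700 / (1 + 32.22511·0.168976)
= 30700 / 6.44526 ≈ 4763.19

≈ 4,763 subscribers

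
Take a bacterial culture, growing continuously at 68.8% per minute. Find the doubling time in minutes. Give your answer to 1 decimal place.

doubling time = ln(2) / |r| = 0.69315 / 0.688

doubling time ≈ 1.0 minutes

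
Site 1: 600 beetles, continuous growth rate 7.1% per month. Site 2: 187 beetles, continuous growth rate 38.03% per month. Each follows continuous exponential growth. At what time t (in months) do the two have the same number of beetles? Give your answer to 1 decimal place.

600·e^(0.071t) = 187·e^(0.3803t)
600/187 = e^((0.3803 − 0.071)t) → ln(3.20856) = 0.3093·t
t = 1.16582 / 0.3093

t ≈ 3.8 months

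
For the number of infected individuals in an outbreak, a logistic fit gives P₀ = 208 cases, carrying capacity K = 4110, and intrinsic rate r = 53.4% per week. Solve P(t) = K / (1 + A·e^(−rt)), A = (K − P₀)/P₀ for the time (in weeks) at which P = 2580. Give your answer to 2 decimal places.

A = (4110 − 208)/208 = 18.75962
2580 = 4110/(1 + 18.75962·e^(−0.534t)) → 1 + 18.75962·e^(−0.534t) = 1.59302
e^(−0.534t) = 0.031612 → t = ln(31.63386)/0.534 = 3.45423/0.534

t ≈ 6.47 weeks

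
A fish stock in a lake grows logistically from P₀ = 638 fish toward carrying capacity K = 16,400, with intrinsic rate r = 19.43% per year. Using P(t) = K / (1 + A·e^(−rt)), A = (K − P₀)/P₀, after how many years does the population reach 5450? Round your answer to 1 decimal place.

t ≈ 12.9 years

A = (16400 − 638)/638 = 24.70533
5450 = 16400/(1 + 24.70533·e^(−0.1943t)) → 1 + 24.70533·e^(−0.1943t) = 3.00917
e^(−0.1943t) = 0.081326 → t = ln(12.29626)/0.1943 = 2.5093/0.1943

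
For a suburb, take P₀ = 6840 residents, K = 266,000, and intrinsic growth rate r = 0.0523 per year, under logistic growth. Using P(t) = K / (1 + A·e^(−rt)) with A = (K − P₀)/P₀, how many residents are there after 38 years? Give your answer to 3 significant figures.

A = (266000 − 6840)/6840 = 37.88889
P(38) = 266000 / (1 + 37.88889·e^(−0.0523·38)) = 266000 / (1 + 37.88889·0.137051)
= 266000 / 6.19272 ≈ 42953.65

≈ 43,000 residents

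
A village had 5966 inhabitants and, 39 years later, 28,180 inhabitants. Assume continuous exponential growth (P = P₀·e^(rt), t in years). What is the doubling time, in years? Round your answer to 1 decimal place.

doubling time ≈ 17.4 years

r = ln(28180/5966) / 39 = ln(4.72343) / 39 ≈ 0.039809 per year
doubling time = ln 2 / |r| = 0.69315 / 0.039809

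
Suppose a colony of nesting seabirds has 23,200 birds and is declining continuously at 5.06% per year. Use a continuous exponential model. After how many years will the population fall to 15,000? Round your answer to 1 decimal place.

15000 = 23200 · e^(-0.0506·t)
t = ln(15000/23200) / -0.0506 = ln(0.64655) / -0.0506 = -0.4361 / -0.0506

t ≈ 8.6 years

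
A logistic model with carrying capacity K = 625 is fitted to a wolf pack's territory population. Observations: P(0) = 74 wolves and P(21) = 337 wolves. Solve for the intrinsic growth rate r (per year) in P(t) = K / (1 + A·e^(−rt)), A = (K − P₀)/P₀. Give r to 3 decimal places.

r ≈ 0.103 per year

A = (625 − 74)/74 = 7.44595
337 = 625/(1 + 7.44595·e^(−r·21)) → e^(−21r) = (1.8546 − 1)/7.44595 = 0.114774
r = −ln(0.114774)/21 = 2.16479/21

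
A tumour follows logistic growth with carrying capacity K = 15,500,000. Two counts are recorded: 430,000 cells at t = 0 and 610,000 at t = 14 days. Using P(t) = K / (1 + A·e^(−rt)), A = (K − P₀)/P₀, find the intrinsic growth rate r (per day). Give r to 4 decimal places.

r ≈ 0.0258 per day

A = (15500000 − 430000)/430000 = 35.04651
610000 = 15500000/(1 + 35.04651·e^(−r·14)) → e^(−14r) = (25.40984 − 1)/35.04651 = 0.696498
r = −ln(0.696498)/14 = 0.36169/14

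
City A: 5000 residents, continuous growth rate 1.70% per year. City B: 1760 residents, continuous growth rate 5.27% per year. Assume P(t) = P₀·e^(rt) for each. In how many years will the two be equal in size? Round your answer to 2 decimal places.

5000·e^(0.017t) = 1760·e^(0.0527t)
5000/1760 = e^((0.0527 − 0.017)t) → ln(2.84091) = 0.0357·t
t = 1.04412 / 0.0357

t ≈ 29.25 years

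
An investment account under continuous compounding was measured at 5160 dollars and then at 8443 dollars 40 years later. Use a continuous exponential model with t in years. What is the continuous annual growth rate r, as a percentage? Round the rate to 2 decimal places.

8443 = 5160 · e^(r·40)
e^(40r) = 8443/5160 = 1.63624
r = ln(1.63624) / 40 = 0.4924 / 40

r ≈ 1.23% per year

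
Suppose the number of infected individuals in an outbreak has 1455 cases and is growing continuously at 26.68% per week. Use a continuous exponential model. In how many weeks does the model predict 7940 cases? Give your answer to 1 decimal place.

t ≈ 6.4 weeks

7940 = 1455 · e^(0.2668·t)
t = ln(7940/1455) / 0.2668 = ln(5.45704) / 0.2668 = 1.69691 / 0.2668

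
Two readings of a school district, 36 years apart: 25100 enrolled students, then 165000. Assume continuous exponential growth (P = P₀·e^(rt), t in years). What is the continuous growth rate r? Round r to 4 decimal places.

r ≈ 0.0523 per year

165000 = 25100 · e^(r·36)
e^(36r) = 165000/25100 = 6.57371
r = ln(6.57371) / 36 = 1.88308 / 36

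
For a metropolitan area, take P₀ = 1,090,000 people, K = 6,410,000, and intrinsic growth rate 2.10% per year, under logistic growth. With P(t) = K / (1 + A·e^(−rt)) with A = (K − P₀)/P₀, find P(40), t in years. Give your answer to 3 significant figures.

A = (6410000 − 1090000)/1090000 = 4.88073
P(40) = 6410000 / (1 + 4.88073·e^(−0.021·40)) = 6410000 / (1 + 4.88073·0.431711)
= 6410000 / 3.10706 ≈ 2063040.73

≈ 2,060,000 people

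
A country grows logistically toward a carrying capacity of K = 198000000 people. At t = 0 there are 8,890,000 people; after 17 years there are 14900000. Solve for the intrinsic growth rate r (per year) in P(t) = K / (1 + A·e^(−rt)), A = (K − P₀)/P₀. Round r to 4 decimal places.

A = (198000000 − 8890000)/8890000 = 21.27222
14900000 = 198000000/(1 + 21.27222·e^(−r·17)) → e^(−17r) = (13.28859 − 1)/21.27222 = 0.577683
r = −ln(0.577683)/17 = 0.54873/17

r ≈ 0.0323 per year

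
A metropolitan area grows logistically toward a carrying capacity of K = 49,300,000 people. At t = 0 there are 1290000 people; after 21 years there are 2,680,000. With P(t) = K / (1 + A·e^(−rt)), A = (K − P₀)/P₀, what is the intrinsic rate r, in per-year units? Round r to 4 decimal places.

A = (49300000 − 1290000)/1290000 = 37.21705
2680000 = 49300000/(1 + 37.21705·e^(−r·21)) → e^(−21r) = (18.39552 − 1)/37.21705 = 0.467407
r = −ln(0.467407)/21 = 0.76055/21

r ≈ 0.0362 per year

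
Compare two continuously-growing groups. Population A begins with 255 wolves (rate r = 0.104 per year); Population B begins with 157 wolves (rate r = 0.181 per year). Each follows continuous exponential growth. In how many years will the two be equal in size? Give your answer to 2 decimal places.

t ≈ 6.30 years

255·e^(0.104t) = 157·e^(0.181t)
255/157 = e^((0.181 − 0.104)t) → ln(1.6242) = 0.077·t
t = 0.48502 / 0.077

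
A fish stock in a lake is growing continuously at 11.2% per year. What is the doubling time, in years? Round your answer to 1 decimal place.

doubling time = ln(2) / |r| = 0.69315 / 0.112

doubling time ≈ 6.2 years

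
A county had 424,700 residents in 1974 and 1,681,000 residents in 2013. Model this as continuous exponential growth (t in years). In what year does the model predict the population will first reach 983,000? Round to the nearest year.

year 1998

r = ln(1681000/424700) / 39 = 1.37576/39 ≈ 0.035276 per year
t = ln(983000/424700) / r = 0.83923/0.035276 ≈ 23.79 years after 1974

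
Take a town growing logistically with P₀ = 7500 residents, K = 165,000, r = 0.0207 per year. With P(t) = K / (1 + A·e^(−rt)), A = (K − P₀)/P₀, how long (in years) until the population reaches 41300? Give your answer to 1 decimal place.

A = (165000 − 7500)/7500 = 21
41300 = 165000/(1 + 21·e^(−0.0207t)) → 1 + 21·e^(−0.0207t) = 3.99516
e^(−0.0207t) = 0.142627 → t = ln(7.01132)/0.0207 = 1.94753/0.0207

t ≈ 94.1 years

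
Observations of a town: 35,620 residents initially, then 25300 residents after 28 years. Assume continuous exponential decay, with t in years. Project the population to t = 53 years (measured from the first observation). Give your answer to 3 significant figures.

r = ln(25300/35620) / 28 ≈ -0.012218 per year
P(53) = 35620 · e^(-0.012218·53) = 35620 · 0.52333 ≈ 18640.85

≈ 18,600 residents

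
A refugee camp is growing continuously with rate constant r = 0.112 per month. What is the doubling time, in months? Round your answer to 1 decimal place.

doubling time = ln(2) / |r| = 0.69315 / 0.112

doubling time ≈ 6.2 months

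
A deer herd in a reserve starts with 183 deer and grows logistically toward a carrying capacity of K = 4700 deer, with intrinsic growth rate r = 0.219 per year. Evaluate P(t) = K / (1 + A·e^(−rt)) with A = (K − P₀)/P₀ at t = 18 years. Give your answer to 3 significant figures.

≈ 3,180 deer

A = (4700 − 183)/183 = 24.68306
P(18) = 4700 / (1 + 24.68306·e^(−0.219·18)) = 4700 / (1 + 24.68306·0.019409)
= 4700 / 1.47908 ≈ 3177.65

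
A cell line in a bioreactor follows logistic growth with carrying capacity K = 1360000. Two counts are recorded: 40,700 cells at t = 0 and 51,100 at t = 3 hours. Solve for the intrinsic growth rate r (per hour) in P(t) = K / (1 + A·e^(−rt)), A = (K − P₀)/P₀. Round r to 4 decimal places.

r ≈ 0.0785 per hour

A = (1360000 − 40700)/40700 = 32.41523
51100 = 1360000/(1 + 32.41523·e^(−r·3)) → e^(−3r) = (26.61448 − 1)/32.41523 = 0.790199
r = −ln(0.790199)/3 = 0.23547/3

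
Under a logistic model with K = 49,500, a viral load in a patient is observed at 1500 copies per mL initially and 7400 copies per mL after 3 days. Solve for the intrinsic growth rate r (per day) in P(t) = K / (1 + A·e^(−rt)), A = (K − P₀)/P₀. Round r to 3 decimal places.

r ≈ 0.576 per day

A = (49500 − 1500)/1500 = 32
7400 = 49500/(1 + 32·e^(−r·3)) → e^(−3r) = (6.68919 − 1)/32 = 0.177787
r = −ln(0.177787)/3 = 1.72717/3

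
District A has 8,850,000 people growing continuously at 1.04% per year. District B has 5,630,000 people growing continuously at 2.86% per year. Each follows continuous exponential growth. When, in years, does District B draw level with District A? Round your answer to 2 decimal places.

8850000·e^(0.0104t) = 5630000·e^(0.0286t)
8850000/5630000 = e^((0.0286 − 0.0104)t) → ln(1.57194) = 0.0182·t
t = 0.45231 / 0.0182

t ≈ 24.85 years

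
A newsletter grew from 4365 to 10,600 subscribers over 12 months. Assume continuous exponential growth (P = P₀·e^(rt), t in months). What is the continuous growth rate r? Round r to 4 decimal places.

10600 = 4365 · e^(r·12)
e^(12r) = 10600/4365 = 2.42841
r = ln(2.42841) / 12 = 0.88724 / 12

r ≈ 0.0739 per month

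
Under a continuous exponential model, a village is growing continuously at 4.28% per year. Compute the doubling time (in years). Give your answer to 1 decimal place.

doubling time = ln(2) / |r| = 0.69315 / 0.0428

doubling time ≈ 16.2 years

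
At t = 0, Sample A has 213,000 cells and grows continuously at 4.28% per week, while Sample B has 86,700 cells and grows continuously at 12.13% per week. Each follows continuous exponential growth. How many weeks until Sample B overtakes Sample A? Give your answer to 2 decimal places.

t ≈ 11.45 weeks

213000·e^(0.0428t) = 86700·e^(0.1213t)
213000/86700 = e^((0.1213 − 0.0428)t) → ln(2.45675) = 0.0785·t
t = 0.89884 / 0.0785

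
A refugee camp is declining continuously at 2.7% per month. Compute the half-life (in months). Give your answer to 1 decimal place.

half-life ≈ 25.7 months

half-life = ln(2) / |r| = 0.69315 / 0.027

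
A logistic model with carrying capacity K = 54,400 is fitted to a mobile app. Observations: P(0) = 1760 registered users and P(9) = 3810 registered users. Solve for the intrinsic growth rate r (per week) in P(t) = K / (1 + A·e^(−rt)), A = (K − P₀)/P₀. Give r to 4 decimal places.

r ≈ 0.0902 per week

A = (54400 − 1760)/1760 = 29.90909
3810 = 54400/(1 + 29.90909·e^(−r·9)) → e^(−9r) = (14.27822 − 1)/29.90909 = 0.443952
r = −ln(0.443952)/9 = 0.81204/9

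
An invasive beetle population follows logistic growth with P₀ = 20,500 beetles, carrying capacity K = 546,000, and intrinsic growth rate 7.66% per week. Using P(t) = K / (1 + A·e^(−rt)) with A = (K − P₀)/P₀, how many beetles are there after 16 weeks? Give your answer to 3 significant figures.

A = (546000 − 20500)/20500 = 25.63415
P(16) = 546000 / (1 + 25.63415·e^(−0.0766·16)) = 546000 / (1 + 25.63415·0.293581)
= 546000 / 8.52571 ≈ 64041.58

≈ 64,000 beetles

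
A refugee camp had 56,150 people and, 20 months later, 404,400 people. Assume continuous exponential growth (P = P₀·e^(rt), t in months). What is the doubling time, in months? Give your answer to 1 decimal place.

r = ln(404400/56150) / 20 = ln(7.20214) / 20 ≈ 0.098719 per month
doubling time = ln 2 / |r| = 0.69315 / 0.098719

doubling time ≈ 7.0 months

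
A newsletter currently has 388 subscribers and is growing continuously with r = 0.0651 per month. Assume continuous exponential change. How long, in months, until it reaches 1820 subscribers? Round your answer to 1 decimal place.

t ≈ 23.7 months

1820 = 388 · e^(0.0651·t)
t = ln(1820/388) / 0.0651 = ln(4.69072) / 0.0651 = 1.54559 / 0.0651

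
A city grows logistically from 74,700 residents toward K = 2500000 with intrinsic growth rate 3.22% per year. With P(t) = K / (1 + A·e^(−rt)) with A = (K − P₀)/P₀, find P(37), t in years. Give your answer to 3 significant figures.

≈ 230,000 residents

A = (2500000 − 74700)/74700 = 32.4672
P(37) = 2500000 / (1 + 32.4672·e^(−0.0322·37)) = 2500000 / (1 + 32.4672·0.303796)
= 2500000 / 10.86339 ≈ 230130.64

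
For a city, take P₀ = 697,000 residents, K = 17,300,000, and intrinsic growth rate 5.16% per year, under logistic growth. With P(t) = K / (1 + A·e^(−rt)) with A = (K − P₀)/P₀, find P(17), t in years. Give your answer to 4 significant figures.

≈ 1,586,000 residents

A = (17300000 − 697000)/697000 = 23.82066
P(17) = 17300000 / (1 + 23.82066·e^(−0.0516·17)) = 17300000 / (1 + 23.82066·0.415946)
= 17300000 / 10.90811 ≈ 1585976.43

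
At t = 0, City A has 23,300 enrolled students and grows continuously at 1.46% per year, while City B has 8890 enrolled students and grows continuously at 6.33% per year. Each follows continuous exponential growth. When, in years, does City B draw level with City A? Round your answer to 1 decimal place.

23300·e^(0.0146t) = 8890·e^(0.0633t)
23300/8890 = e^((0.0633 − 0.0146)t) → ln(2.62092) = 0.0487·t
t = 0.96353 / 0.0487

t ≈ 19.8 years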